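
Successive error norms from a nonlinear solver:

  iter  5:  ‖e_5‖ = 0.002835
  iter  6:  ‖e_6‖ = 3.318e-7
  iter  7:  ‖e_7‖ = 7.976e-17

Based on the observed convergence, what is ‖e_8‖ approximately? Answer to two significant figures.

2.3e-40

First estimate the order: p ≈ ln(‖e_7‖/‖e_6‖) / ln(‖e_6‖/‖e_5‖) = ln(7.976e-17/3.318e-7)/ln(3.318e-7/0.002835) = ln(2.40386e-10)/ln(0.000117037) ≈ 2.4466.
Then ‖e_8‖ ≈ ‖e_7‖·(‖e_7‖/‖e_6‖)^p = 7.976e-17·(2.40386e-10)^2.4466 = 7.976e-17·2.9237e-24 ≈ 2.332e-40.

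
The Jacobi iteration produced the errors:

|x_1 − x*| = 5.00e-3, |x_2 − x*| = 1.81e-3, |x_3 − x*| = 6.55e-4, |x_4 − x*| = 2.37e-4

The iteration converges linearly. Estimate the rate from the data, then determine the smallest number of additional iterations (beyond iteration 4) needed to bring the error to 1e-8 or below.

10

Rate ρ ≈ |x_4 − x*|/|x_3 − x*| = 2.37e-4/6.55e-4 = 0.3618.
After j more steps, |x_{4+j} − x*| ≈ 2.37e-4·ρ^j; need ρ^j ≤ 1e-8/2.37e-4 = 4.21941e-05.
j ≥ ln(4.21941e-05)/ln(0.3618) = -10.0732/-1.01666 = 9.908.
So 10 more iterations are needed.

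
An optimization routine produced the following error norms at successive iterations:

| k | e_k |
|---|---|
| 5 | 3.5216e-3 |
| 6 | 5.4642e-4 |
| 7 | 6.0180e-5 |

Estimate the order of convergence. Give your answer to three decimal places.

1.184

p ≈ ln(e_7/e_6) / ln(e_6/e_5)
  = ln(6.0180e-5/5.4642e-4) / ln(5.4642e-4/3.5216e-3)
  = ln(0.110135) / ln(0.155162)
  = -2.206048 / -1.863286 ≈ 1.183956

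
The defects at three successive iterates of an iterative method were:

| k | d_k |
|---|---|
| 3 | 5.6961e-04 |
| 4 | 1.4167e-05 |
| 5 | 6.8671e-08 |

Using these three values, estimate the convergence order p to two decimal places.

p ≈ ln(d_5/d_4) / ln(d_4/d_3)
  = ln(6.8671e-08/1.4167e-05) / ln(1.4167e-05/5.6961e-04)
  = ln(0.00484725) / ln(0.0248714)
  = -5.32934 / -3.69404 ≈ 1.44269

1.44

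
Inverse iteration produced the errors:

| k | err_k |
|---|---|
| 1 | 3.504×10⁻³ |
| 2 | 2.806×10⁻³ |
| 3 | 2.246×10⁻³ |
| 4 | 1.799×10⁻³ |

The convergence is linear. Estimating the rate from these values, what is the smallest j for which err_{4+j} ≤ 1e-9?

Rate ρ ≈ err_4/err_3 = 1.799×10⁻³/2.246×10⁻³ = 0.8010.
After j more steps, err_{4+j} ≈ 1.799×10⁻³·ρ^j; need ρ^j ≤ 1e-9/1.799×10⁻³ = 5.55864e-07.
j ≥ ln(5.55864e-07)/ln(0.8010) = -14.4027/-0.22189 = 64.909.
So 65 more iterations are needed.

65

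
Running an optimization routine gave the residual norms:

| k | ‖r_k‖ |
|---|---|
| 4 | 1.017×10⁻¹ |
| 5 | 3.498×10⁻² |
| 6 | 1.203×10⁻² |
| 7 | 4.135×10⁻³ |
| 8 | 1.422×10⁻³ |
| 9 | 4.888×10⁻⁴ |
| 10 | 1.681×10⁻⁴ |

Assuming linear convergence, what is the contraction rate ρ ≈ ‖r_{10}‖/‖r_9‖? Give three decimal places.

ρ ≈ ‖r_{10}‖/‖r_9‖ = 1.681×10⁻⁴/4.888×10⁻⁴ = 0.34390

0.344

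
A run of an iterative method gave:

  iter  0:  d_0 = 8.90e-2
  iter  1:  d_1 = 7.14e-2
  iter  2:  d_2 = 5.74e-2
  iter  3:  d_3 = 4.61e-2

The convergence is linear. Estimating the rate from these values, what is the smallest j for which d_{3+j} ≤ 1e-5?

39

Rate ρ ≈ d_3/d_2 = 4.61e-2/5.74e-2 = 0.8031.
After j more steps, d_{3+j} ≈ 4.61e-2·ρ^j; need ρ^j ≤ 1e-5/4.61e-2 = 0.00021692.
j ≥ ln(0.00021692)/ln(0.8031) = -8.4360/-0.21928 = 38.471.
So 39 more iterations are needed.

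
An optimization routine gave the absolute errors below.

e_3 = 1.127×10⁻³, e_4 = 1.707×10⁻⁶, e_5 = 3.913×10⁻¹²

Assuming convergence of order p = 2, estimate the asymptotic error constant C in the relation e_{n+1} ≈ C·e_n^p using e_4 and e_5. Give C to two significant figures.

C ≈ e_5 / e_4^2
  = 3.913×10⁻¹² / (1.707×10⁻⁶)^2
  = 3.913×10⁻¹² / 2.91385e-12 ≈ 1.3429

1.3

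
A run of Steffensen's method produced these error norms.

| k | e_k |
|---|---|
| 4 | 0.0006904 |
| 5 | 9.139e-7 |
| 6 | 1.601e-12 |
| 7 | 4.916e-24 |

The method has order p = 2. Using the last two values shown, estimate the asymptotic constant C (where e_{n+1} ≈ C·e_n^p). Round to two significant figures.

1.9

C ≈ e_7 / e_6^2
  = 4.916e-24 / (1.601e-12)^2
  = 4.916e-24 / 2.5632e-24 ≈ 1.9179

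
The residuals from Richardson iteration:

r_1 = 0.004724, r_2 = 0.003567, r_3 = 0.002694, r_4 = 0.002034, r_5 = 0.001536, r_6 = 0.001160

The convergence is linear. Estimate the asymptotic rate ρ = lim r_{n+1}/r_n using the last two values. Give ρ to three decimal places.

0.755

ρ ≈ r_6/r_5 = 0.001160/0.001536 = 0.75521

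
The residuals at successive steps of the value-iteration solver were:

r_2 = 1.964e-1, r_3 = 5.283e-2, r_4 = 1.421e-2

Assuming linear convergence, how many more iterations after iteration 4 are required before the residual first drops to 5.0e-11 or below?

15

Rate ρ ≈ r_4/r_3 = 1.421e-2/5.283e-2 = 0.2690.
After j more steps, r_{4+j} ≈ 1.421e-2·ρ^j; need ρ^j ≤ 5.0e-11/1.421e-2 = 3.51865e-09.
j ≥ ln(3.51865e-09)/ln(0.2690) = -19.4652/-1.31304 = 14.825.
So 15 more iterations are needed.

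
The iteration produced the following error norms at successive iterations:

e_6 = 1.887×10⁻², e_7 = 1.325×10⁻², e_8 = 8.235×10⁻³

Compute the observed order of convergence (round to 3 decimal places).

1.345

p ≈ ln(e_8/e_7) / ln(e_7/e_6)
  = ln(8.235×10⁻³/1.325×10⁻²) / ln(1.325×10⁻²/1.887×10⁻²)
  = ln(0.621509) / ln(0.702173)
  = -0.475605 / -0.353575 ≈ 1.345132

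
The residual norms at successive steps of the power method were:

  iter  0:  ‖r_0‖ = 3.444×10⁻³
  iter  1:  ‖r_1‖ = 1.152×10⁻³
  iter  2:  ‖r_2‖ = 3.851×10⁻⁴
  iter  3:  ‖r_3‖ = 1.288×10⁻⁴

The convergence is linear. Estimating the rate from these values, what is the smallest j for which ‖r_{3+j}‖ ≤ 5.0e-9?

10

Rate ρ ≈ ‖r_3‖/‖r_2‖ = 1.288×10⁻⁴/3.851×10⁻⁴ = 0.3345.
After j more steps, ‖r_{3+j}‖ ≈ 1.288×10⁻⁴·ρ^j; need ρ^j ≤ 5.0e-9/1.288×10⁻⁴ = 3.88199e-05.
j ≥ ln(3.88199e-05)/ln(0.3345) = -10.1566/-1.09512 = 9.274.
So 10 more iterations are needed.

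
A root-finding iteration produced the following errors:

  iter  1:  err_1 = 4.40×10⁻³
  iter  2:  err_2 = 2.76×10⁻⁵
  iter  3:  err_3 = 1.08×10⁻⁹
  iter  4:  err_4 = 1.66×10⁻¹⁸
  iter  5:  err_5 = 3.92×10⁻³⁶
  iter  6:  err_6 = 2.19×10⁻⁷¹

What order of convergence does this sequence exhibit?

Consecutive ratios: err_6/err_5 = 2.19×10⁻⁷¹/3.92×10⁻³⁶ = 5.58673e-36, err_5/err_4 = 3.92×10⁻³⁶/1.66×10⁻¹⁸ = 2.36145e-18.
p ≈ ln(5.58673e-36)/ln(2.36145e-18) = -81.1727/-40.5873 ≈ 2.00.
So the convergence is quadratic (order 2).

2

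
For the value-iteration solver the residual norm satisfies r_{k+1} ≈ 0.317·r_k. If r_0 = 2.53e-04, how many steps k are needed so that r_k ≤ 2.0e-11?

15

After k steps, r_k ≈ 2.53e-04·0.317^k.
Need 0.317^k ≤ 2.0e-11/2.53e-04 = 7.90514e-08.
k ≥ ln(7.90514e-08)/ln(0.317) = -16.3532/-1.14885 = 14.234.
Smallest integer k = 15.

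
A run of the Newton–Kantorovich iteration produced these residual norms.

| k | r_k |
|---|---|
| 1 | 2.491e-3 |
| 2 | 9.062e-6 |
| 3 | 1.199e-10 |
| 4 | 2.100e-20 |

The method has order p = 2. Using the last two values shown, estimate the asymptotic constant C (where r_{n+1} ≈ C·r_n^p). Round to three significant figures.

1.46

C ≈ r_4 / r_3^2
  = 2.100e-20 / (1.199e-10)^2
  = 2.100e-20 / 1.4376e-20 ≈ 1.4608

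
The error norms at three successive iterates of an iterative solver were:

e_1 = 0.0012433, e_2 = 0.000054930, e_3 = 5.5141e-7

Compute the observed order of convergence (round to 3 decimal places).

1.475

p ≈ ln(e_3/e_2) / ln(e_2/e_1)
  = ln(5.5141e-7/0.000054930) / ln(0.000054930/0.0012433)
  = ln(0.0100384) / ln(0.0441808)
  = -4.601338 / -3.119465 ≈ 1.475041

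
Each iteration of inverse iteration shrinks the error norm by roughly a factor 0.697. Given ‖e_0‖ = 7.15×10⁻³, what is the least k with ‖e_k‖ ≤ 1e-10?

After k steps, ‖e_k‖ ≈ 7.15×10⁻³·0.697^k.
Need 0.697^k ≤ 1e-10/7.15×10⁻³ = 1.3986e-08.
k ≥ ln(1.3986e-08)/ln(0.697) = -18.0852/-0.36097 = 50.102.
Smallest integer k = 51.

51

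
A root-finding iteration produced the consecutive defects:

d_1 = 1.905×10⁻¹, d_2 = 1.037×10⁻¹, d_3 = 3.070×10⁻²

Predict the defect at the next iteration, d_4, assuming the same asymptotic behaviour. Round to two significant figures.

2.7e-3

First estimate the order: p ≈ ln(d_3/d_2) / ln(d_2/d_1) = ln(3.070×10⁻²/1.037×10⁻¹)/ln(1.037×10⁻¹/1.905×10⁻¹) = ln(0.296046)/ln(0.544357) ≈ 2.0015.
Then d_4 ≈ d_3·(d_3/d_2)^p = 3.070×10⁻²·(0.296046)^2.0015 = 3.070×10⁻²·0.0874834 ≈ 0.002686.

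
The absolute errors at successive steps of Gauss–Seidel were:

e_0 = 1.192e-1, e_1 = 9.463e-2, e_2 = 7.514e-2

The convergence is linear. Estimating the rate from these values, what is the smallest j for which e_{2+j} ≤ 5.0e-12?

102

Rate ρ ≈ e_2/e_1 = 7.514e-2/9.463e-2 = 0.7940.
After j more steps, e_{2+j} ≈ 7.514e-2·ρ^j; need ρ^j ≤ 5.0e-12/7.514e-2 = 6.65425e-11.
j ≥ ln(6.65425e-11)/ln(0.7940) = -23.4332/-0.23067 = 101.588.
So 102 more iterations are needed.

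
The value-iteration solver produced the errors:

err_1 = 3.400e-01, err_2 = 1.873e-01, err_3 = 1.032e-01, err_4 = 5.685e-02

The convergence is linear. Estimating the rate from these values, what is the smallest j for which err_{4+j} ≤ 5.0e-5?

Rate ρ ≈ err_4/err_3 = 5.685e-02/1.032e-01 = 0.5509.
After j more steps, err_{4+j} ≈ 5.685e-02·ρ^j; need ρ^j ≤ 5.0e-5/5.685e-02 = 0.000879507.
j ≥ ln(0.000879507)/ln(0.5509) = -7.0361/-0.59620 = 11.802.
So 12 more iterations are needed.

12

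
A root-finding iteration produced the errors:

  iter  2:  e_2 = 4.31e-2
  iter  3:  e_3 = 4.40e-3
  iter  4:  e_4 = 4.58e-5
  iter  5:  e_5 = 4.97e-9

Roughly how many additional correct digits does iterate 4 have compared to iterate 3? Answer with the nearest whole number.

2

Digits gained ≈ log₁₀(e_3/e_4) = log₁₀(4.40e-3/4.58e-5) = log₁₀(96.0699) ≈ 1.983.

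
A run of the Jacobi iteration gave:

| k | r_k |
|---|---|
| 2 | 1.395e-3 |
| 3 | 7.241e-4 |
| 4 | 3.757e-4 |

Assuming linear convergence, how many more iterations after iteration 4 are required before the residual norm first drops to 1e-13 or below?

34

Rate ρ ≈ r_4/r_3 = 3.757e-4/7.241e-4 = 0.5189.
After j more steps, r_{4+j} ≈ 3.757e-4·ρ^j; need ρ^j ≤ 1e-13/3.757e-4 = 2.6617e-10.
j ≥ ln(2.6617e-10)/ln(0.5189) = -22.0469/-0.65604 = 33.606.
So 34 more iterations are needed.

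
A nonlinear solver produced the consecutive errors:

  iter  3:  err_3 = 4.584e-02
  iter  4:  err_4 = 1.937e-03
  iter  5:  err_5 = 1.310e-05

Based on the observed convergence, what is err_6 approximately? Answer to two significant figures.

4.9e-9

First estimate the order: p ≈ ln(err_5/err_4) / ln(err_4/err_3) = ln(1.310e-05/1.937e-03)/ln(1.937e-03/4.584e-02) = ln(0.00676304)/ln(0.0422557) ≈ 1.5791.
Then err_6 ≈ err_5·(err_5/err_4)^p = 1.310e-05·(0.00676304)^1.5791 = 1.310e-05·0.000374608 ≈ 4.907e-09.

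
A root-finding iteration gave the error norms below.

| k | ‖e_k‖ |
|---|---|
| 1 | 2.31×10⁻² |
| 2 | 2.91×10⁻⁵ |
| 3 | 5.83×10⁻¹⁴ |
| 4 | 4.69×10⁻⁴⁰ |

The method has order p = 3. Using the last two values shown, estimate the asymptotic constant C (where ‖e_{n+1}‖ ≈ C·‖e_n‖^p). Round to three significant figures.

C ≈ ‖e_4‖ / ‖e_3‖^3
  = 4.69×10⁻⁴⁰ / (5.83×10⁻¹⁴)^3
  = 4.69×10⁻⁴⁰ / 1.98155e-40 ≈ 2.3668

2.37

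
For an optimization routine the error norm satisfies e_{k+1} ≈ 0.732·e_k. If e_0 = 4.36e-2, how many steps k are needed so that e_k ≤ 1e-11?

After k steps, e_k ≈ 4.36e-2·0.732^k.
Need 0.732^k ≤ 1e-11/4.36e-2 = 2.29358e-10.
k ≥ ln(2.29358e-10)/ln(0.732) = -22.1957/-0.31197 = 71.147.
Smallest integer k = 72.

72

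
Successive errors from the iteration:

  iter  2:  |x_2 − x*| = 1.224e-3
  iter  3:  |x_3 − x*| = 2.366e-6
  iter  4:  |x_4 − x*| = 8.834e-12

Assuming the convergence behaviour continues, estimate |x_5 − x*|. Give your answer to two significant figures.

1.2e-22

First estimate the order: p ≈ ln(|x_4 − x*|/|x_3 − x*|) / ln(|x_3 − x*|/|x_2 − x*|) = ln(8.834e-12/2.366e-6)/ln(2.366e-6/1.224e-3) = ln(3.73373e-06)/ln(0.00193301) ≈ 2.0001.
Then |x_5 − x*| ≈ |x_4 − x*|·(|x_4 − x*|/|x_3 − x*|)^p = 8.834e-12·(3.73373e-06)^2.0001 = 8.834e-12·1.39233e-11 ≈ 1.23e-22.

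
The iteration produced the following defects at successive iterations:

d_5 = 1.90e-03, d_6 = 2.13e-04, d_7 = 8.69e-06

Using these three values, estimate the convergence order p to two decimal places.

p ≈ ln(d_7/d_6) / ln(d_6/d_5)
  = ln(8.69e-06/2.13e-04) / ln(2.13e-04/1.90e-03)
  = ln(0.0407981) / ln(0.112105)
  = -3.19912 / -2.18832 ≈ 1.46191

1.46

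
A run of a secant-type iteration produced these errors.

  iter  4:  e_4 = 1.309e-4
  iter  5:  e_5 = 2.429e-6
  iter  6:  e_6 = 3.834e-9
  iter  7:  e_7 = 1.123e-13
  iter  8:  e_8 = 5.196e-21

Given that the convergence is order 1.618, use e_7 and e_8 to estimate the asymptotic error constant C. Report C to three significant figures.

C ≈ e_8 / e_7^1.618
  = 5.196e-21 / (1.123e-13)^1.618
  = 5.196e-21 / 1.11562e-21 ≈ 4.6575

4.66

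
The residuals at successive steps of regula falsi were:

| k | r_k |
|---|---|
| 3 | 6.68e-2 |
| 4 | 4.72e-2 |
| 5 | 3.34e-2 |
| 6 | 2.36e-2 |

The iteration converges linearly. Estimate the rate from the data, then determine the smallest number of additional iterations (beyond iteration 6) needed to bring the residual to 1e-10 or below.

Rate ρ ≈ r_6/r_5 = 2.36e-2/3.34e-2 = 0.7066.
After j more steps, r_{6+j} ≈ 2.36e-2·ρ^j; need ρ^j ≤ 1e-10/2.36e-2 = 4.23729e-09.
j ≥ ln(4.23729e-09)/ln(0.7066) = -19.2793/-0.34729 = 55.514.
So 56 more iterations are needed.

56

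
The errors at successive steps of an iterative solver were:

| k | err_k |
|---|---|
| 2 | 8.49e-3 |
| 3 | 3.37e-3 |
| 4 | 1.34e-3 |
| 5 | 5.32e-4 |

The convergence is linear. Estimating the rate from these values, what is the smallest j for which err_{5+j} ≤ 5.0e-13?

Rate ρ ≈ err_5/err_4 = 5.32e-4/1.34e-3 = 0.3970.
After j more steps, err_{5+j} ≈ 5.32e-4·ρ^j; need ρ^j ≤ 5.0e-13/5.32e-4 = 9.3985e-10.
j ≥ ln(9.3985e-10)/ln(0.3970) = -20.7853/-0.92382 = 22.499.
So 23 more iterations are needed.

23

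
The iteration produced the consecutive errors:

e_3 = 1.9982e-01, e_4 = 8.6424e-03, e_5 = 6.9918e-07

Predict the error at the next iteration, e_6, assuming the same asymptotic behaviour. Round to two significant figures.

3.7e-19

First estimate the order: p ≈ ln(e_5/e_4) / ln(e_4/e_3) = ln(6.9918e-07/8.6424e-03)/ln(8.6424e-03/1.9982e-01) = ln(8.09011e-05)/ln(0.0432509) ≈ 3.0000.
Then e_6 ≈ e_5·(e_5/e_4)^p = 6.9918e-07·(8.09011e-05)^3.0000 = 6.9918e-07·5.29497e-13 ≈ 3.702e-19.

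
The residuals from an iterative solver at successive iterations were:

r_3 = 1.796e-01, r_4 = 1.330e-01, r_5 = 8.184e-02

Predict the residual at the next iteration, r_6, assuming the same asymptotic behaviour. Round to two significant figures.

First estimate the order: p ≈ ln(r_5/r_4) / ln(r_4/r_3) = ln(8.184e-02/1.330e-01)/ln(1.330e-01/1.796e-01) = ln(0.615338)/ln(0.740535) ≈ 1.6166.
Then r_6 ≈ r_5·(r_5/r_4)^p = 8.184e-02·(0.615338)^1.6166 = 8.184e-02·0.456122 ≈ 0.03733.

3.7e-2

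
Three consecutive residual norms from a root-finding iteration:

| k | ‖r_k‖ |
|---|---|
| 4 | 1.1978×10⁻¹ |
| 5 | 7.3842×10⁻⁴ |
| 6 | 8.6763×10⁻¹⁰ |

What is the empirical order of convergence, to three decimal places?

p ≈ ln(‖r_6‖/‖r_5‖) / ln(‖r_5‖/‖r_4‖)
  = ln(8.6763×10⁻¹⁰/7.3842×10⁻⁴) / ln(7.3842×10⁻⁴/1.1978×10⁻¹)
  = ln(1.17498e-06) / ln(0.0061648)
  = -13.654259 / -5.088900 ≈ 2.683145

2.683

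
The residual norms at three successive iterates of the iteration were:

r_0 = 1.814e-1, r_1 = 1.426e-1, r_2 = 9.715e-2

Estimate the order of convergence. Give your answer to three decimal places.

p ≈ ln(r_2/r_1) / ln(r_1/r_0)
  = ln(9.715e-2/1.426e-1) / ln(1.426e-1/1.814e-1)
  = ln(0.681276) / ln(0.786108)
  = -0.383788 / -0.240661 ≈ 1.594725

1.595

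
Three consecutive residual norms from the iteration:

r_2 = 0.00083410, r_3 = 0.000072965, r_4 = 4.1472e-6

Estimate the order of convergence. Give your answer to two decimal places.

p ≈ ln(r_4/r_3) / ln(r_3/r_2)
  = ln(4.1472e-6/0.000072965) / ln(0.000072965/0.00083410)
  = ln(0.0568382) / ln(0.0874775)
  = -2.86755 / -2.43637 ≈ 1.17698

1.18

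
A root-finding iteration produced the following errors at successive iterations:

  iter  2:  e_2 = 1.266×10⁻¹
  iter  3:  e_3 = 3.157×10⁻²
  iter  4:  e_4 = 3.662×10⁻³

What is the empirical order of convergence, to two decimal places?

p ≈ ln(e_4/e_3) / ln(e_3/e_2)
  = ln(3.662×10⁻³/3.157×10⁻²) / ln(3.157×10⁻²/1.266×10⁻¹)
  = ln(0.115996) / ln(0.249368)
  = -2.15420 / -1.38883 ≈ 1.55109

1.55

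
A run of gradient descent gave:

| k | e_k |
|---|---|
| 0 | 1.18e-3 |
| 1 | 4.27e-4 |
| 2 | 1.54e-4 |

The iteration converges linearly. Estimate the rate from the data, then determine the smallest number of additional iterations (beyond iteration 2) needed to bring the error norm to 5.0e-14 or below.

Rate ρ ≈ e_2/e_1 = 1.54e-4/4.27e-4 = 0.3607.
After j more steps, e_{2+j} ≈ 1.54e-4·ρ^j; need ρ^j ≤ 5.0e-14/1.54e-4 = 3.24675e-10.
j ≥ ln(3.24675e-10)/ln(0.3607) = -21.8482/-1.01971 = 21.426.
So 22 more iterations are needed.

22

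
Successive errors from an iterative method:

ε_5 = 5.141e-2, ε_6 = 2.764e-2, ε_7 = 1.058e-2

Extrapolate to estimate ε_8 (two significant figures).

2.4e-3

First estimate the order: p ≈ ln(ε_7/ε_6) / ln(ε_6/ε_5) = ln(1.058e-2/2.764e-2)/ln(2.764e-2/5.141e-2) = ln(0.382779)/ln(0.537639) ≈ 1.5474.
Then ε_8 ≈ ε_7·(ε_7/ε_6)^p = 1.058e-2·(0.382779)^1.5474 = 1.058e-2·0.226284 ≈ 0.002394.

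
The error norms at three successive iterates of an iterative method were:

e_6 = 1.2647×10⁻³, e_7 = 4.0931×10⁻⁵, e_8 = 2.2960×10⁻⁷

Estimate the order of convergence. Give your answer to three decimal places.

p ≈ ln(e_8/e_7) / ln(e_7/e_6)
  = ln(2.2960×10⁻⁷/4.0931×10⁻⁵) / ln(4.0931×10⁻⁵/1.2647×10⁻³)
  = ln(0.00560944) / ln(0.0323642)
  = -5.183304 / -3.430702 ≈ 1.510858

1.511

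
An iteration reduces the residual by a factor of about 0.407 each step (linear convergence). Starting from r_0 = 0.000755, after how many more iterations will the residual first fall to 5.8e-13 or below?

24

After k steps, r_k ≈ 0.000755·0.407^k.
Need 0.407^k ≤ 5.8e-13/0.000755 = 7.68212e-10.
k ≥ ln(7.68212e-10)/ln(0.407) = -20.9870/-0.89894 = 23.346.
Smallest integer k = 24.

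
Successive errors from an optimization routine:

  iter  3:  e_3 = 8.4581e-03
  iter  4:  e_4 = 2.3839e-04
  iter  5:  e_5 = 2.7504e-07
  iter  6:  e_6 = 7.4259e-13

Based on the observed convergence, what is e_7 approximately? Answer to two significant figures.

2.1e-23

First estimate the order: p ≈ ln(e_6/e_5) / ln(e_5/e_4) = ln(7.4259e-13/2.7504e-07)/ln(2.7504e-07/2.3839e-04) = ln(2.69993e-06)/ln(0.00115374) ≈ 1.8955.
Then e_7 ≈ e_6·(e_6/e_5)^p = 7.4259e-13·(2.69993e-06)^1.8955 = 7.4259e-13·2.78374e-11 ≈ 2.067e-23.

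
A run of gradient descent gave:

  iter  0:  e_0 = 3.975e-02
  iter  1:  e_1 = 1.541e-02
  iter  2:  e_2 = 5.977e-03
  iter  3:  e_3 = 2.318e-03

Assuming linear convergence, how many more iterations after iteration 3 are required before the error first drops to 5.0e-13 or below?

24

Rate ρ ≈ e_3/e_2 = 2.318e-03/5.977e-03 = 0.3878.
After j more steps, e_{3+j} ≈ 2.318e-03·ρ^j; need ρ^j ≤ 5.0e-13/2.318e-03 = 2.15703e-10.
j ≥ ln(2.15703e-10)/ln(0.3878) = -22.2571/-0.94727 = 23.496.
So 24 more iterations are needed.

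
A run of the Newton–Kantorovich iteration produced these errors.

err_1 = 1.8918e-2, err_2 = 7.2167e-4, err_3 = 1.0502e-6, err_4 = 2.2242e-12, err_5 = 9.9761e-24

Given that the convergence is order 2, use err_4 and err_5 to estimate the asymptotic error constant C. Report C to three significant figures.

C ≈ err_5 / err_4^2
  = 9.9761e-24 / (2.2242e-12)^2
  = 9.9761e-24 / 4.94707e-24 ≈ 2.0166

2.02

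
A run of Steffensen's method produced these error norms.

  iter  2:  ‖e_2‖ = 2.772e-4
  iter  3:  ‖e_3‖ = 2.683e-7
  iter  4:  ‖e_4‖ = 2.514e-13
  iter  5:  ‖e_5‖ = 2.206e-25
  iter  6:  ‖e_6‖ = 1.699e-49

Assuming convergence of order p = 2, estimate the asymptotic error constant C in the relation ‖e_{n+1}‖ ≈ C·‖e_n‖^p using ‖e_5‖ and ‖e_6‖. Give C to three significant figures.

C ≈ ‖e_6‖ / ‖e_5‖^2
  = 1.699e-49 / (2.206e-25)^2
  = 1.699e-49 / 4.86644e-50 ≈ 3.4913

3.49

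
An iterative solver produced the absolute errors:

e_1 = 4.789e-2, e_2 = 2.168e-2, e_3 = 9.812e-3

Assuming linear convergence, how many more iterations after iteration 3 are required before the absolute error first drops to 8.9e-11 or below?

24

Rate ρ ≈ e_3/e_2 = 9.812e-3/2.168e-2 = 0.4526.
After j more steps, e_{3+j} ≈ 9.812e-3·ρ^j; need ρ^j ≤ 8.9e-11/9.812e-3 = 9.07053e-09.
j ≥ ln(9.07053e-09)/ln(0.4526) = -18.5182/-0.79275 = 23.359.
So 24 more iterations are needed.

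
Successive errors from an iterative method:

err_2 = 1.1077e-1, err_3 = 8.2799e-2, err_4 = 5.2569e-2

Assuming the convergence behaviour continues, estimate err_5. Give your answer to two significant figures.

2.6e-2

First estimate the order: p ≈ ln(err_4/err_3) / ln(err_3/err_2) = ln(5.2569e-2/8.2799e-2)/ln(8.2799e-2/1.1077e-1) = ln(0.634899)/ln(0.747486) ≈ 1.5609.
Then err_5 ≈ err_4·(err_4/err_3)^p = 5.2569e-2·(0.634899)^1.5609 = 5.2569e-2·0.492087 ≈ 0.02587.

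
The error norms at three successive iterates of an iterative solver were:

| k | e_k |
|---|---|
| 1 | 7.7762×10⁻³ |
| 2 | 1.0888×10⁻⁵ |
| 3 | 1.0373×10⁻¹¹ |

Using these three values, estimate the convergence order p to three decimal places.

2.110

p ≈ ln(e_3/e_2) / ln(e_2/e_1)
  = ln(1.0373×10⁻¹¹/1.0888×10⁻⁵) / ln(1.0888×10⁻⁵/7.7762×10⁻³)
  = ln(9.527e-07) / ln(0.00140017)
  = -13.863966 / -6.571162 ≈ 2.109820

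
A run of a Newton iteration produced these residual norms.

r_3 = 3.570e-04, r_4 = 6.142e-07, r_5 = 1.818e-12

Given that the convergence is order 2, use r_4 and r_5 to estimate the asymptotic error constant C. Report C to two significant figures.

C ≈ r_5 / r_4^2
  = 1.818e-12 / (6.142e-07)^2
  = 1.818e-12 / 3.77242e-13 ≈ 4.8192

4.8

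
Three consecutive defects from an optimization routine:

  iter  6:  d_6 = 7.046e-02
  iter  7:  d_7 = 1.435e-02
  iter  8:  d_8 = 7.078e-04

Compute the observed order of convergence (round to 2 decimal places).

p ≈ ln(d_8/d_7) / ln(d_7/d_6)
  = ln(7.078e-04/1.435e-02) / ln(1.435e-02/7.046e-02)
  = ln(0.049324) / ln(0.203662)
  = -3.00934 / -1.59129 ≈ 1.89113

1.89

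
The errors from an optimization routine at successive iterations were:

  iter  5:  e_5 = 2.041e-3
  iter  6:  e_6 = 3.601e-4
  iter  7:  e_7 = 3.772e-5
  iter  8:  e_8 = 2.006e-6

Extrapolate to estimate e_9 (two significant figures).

First estimate the order: p ≈ ln(e_8/e_7) / ln(e_7/e_6) = ln(2.006e-6/3.772e-5)/ln(3.772e-5/3.601e-4) = ln(0.0531813)/ln(0.104749) ≈ 1.3004.
Then e_9 ≈ e_8·(e_8/e_7)^p = 2.006e-6·(0.0531813)^1.3004 = 2.006e-6·0.0220281 ≈ 4.419e-08.

4.4e-8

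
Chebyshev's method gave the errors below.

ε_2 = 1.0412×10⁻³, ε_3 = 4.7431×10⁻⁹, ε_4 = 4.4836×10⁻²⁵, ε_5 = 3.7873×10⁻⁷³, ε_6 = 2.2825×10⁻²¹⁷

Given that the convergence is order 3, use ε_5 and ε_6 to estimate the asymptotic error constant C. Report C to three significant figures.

4.20

C ≈ ε_6 / ε_5^3
  = 2.2825×10⁻²¹⁷ / (3.7873×10⁻⁷³)^3
  = 2.2825×10⁻²¹⁷ / 5.43237e-218 ≈ 4.2017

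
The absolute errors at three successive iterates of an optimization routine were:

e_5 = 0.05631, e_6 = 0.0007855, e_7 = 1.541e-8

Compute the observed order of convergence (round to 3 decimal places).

p ≈ ln(e_7/e_6) / ln(e_6/e_5)
  = ln(1.541e-8/0.0007855) / ln(0.0007855/0.05631)
  = ln(1.96181e-05) / ln(0.0139496)
  = -10.839058 / -4.272304 ≈ 2.537052

2.537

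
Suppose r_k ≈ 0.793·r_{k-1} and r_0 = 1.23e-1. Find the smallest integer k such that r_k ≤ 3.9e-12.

105

After k steps, r_k ≈ 1.23e-1·0.793^k.
Need 0.793^k ≤ 3.9e-12/1.23e-1 = 3.17073e-11.
k ≥ ln(3.17073e-11)/ln(0.793) = -24.1745/-0.23193 = 104.232.
Smallest integer k = 105.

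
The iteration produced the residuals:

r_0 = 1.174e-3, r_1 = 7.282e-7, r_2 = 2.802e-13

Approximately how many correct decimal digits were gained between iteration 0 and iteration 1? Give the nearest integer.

Digits gained ≈ log₁₀(r_0/r_1) = log₁₀(1.174e-3/7.282e-7) = log₁₀(1612.19) ≈ 3.207.

3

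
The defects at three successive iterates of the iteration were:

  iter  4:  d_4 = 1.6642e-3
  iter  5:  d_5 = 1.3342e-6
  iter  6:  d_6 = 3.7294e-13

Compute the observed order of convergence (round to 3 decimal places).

p ≈ ln(d_6/d_5) / ln(d_5/d_4)
  = ln(3.7294e-13/1.3342e-6) / ln(1.3342e-6/1.6642e-3)
  = ln(2.79523e-07) / ln(0.000801707)
  = -15.090181 / -7.128767 ≈ 2.116801

2.117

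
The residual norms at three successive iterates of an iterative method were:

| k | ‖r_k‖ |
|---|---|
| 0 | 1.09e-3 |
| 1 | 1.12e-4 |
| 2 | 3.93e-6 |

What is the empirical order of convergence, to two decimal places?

1.47

p ≈ ln(‖r_2‖/‖r_1‖) / ln(‖r_1‖/‖r_0‖)
  = ln(3.93e-6/1.12e-4) / ln(1.12e-4/1.09e-3)
  = ln(0.0350893) / ln(0.102752)
  = -3.34986 / -2.27544 ≈ 1.47218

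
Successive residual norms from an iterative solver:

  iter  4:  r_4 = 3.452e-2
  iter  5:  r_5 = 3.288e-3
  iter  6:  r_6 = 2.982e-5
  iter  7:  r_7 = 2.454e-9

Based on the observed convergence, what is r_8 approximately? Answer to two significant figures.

First estimate the order: p ≈ ln(r_7/r_6) / ln(r_6/r_5) = ln(2.454e-9/2.982e-5)/ln(2.982e-5/3.288e-3) = ln(8.22938e-05)/ln(0.00906934) ≈ 1.9999.
Then r_8 ≈ r_7·(r_7/r_6)^p = 2.454e-9·(8.22938e-05)^1.9999 = 2.454e-9·6.77864e-09 ≈ 1.663e-17.

1.7e-17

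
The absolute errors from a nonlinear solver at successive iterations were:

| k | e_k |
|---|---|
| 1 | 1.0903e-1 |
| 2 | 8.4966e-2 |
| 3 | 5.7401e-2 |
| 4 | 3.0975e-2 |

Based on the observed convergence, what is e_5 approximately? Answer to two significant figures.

First estimate the order: p ≈ ln(e_4/e_3) / ln(e_3/e_2) = ln(3.0975e-2/5.7401e-2)/ln(5.7401e-2/8.4966e-2) = ln(0.539625)/ln(0.675576) ≈ 1.5729.
Then e_5 ≈ e_4·(e_4/e_3)^p = 3.0975e-2·(0.539625)^1.5729 = 3.0975e-2·0.378972 ≈ 0.01174.

1.2e-2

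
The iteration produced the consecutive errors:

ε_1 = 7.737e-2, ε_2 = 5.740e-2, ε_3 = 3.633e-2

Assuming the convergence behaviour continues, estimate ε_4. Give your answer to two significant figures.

First estimate the order: p ≈ ln(ε_3/ε_2) / ln(ε_2/ε_1) = ln(3.633e-2/5.740e-2)/ln(5.740e-2/7.737e-2) = ln(0.632927)/ln(0.74189) ≈ 1.5321.
Then ε_4 ≈ ε_3·(ε_3/ε_2)^p = 3.633e-2·(0.632927)^1.5321 = 3.633e-2·0.496197 ≈ 0.01803.

1.8e-2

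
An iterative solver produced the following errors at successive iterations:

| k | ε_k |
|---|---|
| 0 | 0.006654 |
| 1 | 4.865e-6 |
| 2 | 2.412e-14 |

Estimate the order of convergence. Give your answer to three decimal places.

2.648

p ≈ ln(ε_2/ε_1) / ln(ε_1/ε_0)
  = ln(2.412e-14/4.865e-6) / ln(4.865e-6/0.006654)
  = ln(4.95786e-09) / ln(0.000731139)
  = -19.122292 / -7.220907 ≈ 2.648184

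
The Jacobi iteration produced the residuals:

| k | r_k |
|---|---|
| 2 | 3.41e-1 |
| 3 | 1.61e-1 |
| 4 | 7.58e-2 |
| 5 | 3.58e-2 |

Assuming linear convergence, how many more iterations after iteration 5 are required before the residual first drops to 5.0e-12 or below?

Rate ρ ≈ r_5/r_4 = 3.58e-2/7.58e-2 = 0.4723.
After j more steps, r_{5+j} ≈ 3.58e-2·ρ^j; need ρ^j ≤ 5.0e-12/3.58e-2 = 1.39665e-10.
j ≥ ln(1.39665e-10)/ln(0.4723) = -22.6918/-0.75014 = 30.250.
So 31 more iterations are needed.

31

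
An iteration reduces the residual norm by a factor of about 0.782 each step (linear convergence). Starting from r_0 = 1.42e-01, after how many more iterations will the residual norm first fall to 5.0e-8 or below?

61

After k steps, r_k ≈ 1.42e-01·0.782^k.
Need 0.782^k ≤ 5.0e-8/1.42e-01 = 3.52113e-07.
k ≥ ln(3.52113e-07)/ln(0.782) = -14.8593/-0.24590 = 60.428.
Smallest integer k = 61.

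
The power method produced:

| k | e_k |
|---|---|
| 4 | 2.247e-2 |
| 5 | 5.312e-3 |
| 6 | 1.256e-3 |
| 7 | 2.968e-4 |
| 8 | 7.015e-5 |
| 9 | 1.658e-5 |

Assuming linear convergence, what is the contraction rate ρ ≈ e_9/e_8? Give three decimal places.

0.236

ρ ≈ e_9/e_8 = 1.658e-5/7.015e-5 = 0.23635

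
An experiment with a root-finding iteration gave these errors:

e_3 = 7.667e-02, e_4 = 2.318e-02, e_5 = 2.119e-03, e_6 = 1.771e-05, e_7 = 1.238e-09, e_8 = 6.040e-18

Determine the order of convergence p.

2

Consecutive ratios: e_8/e_7 = 6.040e-18/1.238e-09 = 4.87884e-09, e_7/e_6 = 1.238e-09/1.771e-05 = 6.9904e-05.
p ≈ ln(4.87884e-09)/ln(6.9904e-05) = -19.1384/-9.5684 ≈ 2.00.
So the convergence is quadratic (order 2).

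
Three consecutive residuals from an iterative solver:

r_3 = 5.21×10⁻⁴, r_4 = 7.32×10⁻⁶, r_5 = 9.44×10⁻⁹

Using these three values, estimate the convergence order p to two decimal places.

p ≈ ln(r_5/r_4) / ln(r_4/r_3)
  = ln(9.44×10⁻⁹/7.32×10⁻⁶) / ln(7.32×10⁻⁶/5.21×10⁻⁴)
  = ln(0.00128962) / ln(0.0140499)
  = -6.65341 / -4.26514 ≈ 1.55995

1.56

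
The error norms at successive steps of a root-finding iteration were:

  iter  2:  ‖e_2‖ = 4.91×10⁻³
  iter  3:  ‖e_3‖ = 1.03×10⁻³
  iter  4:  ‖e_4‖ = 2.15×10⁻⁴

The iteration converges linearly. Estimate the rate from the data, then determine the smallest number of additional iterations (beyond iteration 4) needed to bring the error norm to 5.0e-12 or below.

12

Rate ρ ≈ ‖e_4‖/‖e_3‖ = 2.15×10⁻⁴/1.03×10⁻³ = 0.2087.
After j more steps, ‖e_{4+j}‖ ≈ 2.15×10⁻⁴·ρ^j; need ρ^j ≤ 5.0e-12/2.15×10⁻⁴ = 2.32558e-08.
j ≥ ln(2.32558e-08)/ln(0.2087) = -17.5767/-1.56686 = 11.218.
So 12 more iterations are needed.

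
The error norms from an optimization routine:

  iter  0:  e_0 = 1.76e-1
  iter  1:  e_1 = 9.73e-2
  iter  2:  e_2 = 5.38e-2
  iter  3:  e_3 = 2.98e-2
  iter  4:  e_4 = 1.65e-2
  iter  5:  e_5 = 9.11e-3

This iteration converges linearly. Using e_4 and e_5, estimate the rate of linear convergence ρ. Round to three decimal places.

0.552

ρ ≈ e_5/e_4 = 9.11e-3/1.65e-2 = 0.55212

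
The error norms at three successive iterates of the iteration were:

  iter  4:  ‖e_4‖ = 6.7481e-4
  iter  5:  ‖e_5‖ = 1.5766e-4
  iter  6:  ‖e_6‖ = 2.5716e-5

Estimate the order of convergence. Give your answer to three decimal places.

1.247

p ≈ ln(‖e_6‖/‖e_5‖) / ln(‖e_5‖/‖e_4‖)
  = ln(2.5716e-5/1.5766e-4) / ln(1.5766e-4/6.7481e-4)
  = ln(0.16311) / ln(0.233636)
  = -1.813330 / -1.453991 ≈ 1.247140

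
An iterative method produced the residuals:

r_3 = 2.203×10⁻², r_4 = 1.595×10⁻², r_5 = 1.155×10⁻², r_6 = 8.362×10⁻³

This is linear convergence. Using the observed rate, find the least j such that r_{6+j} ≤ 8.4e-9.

Rate ρ ≈ r_6/r_5 = 8.362×10⁻³/1.155×10⁻² = 0.7240.
After j more steps, r_{6+j} ≈ 8.362×10⁻³·ρ^j; need ρ^j ≤ 8.4e-9/8.362×10⁻³ = 1.00454e-06.
j ≥ ln(1.00454e-06)/ln(0.7240) = -13.8110/-0.32296 = 42.764.
So 43 more iterations are needed.

43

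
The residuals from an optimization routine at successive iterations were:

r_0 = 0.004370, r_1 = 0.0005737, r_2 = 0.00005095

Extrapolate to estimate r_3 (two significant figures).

First estimate the order: p ≈ ln(r_2/r_1) / ln(r_1/r_0) = ln(0.00005095/0.0005737)/ln(0.0005737/0.004370) = ln(0.0888095)/ln(0.131281) ≈ 1.1925.
Then r_3 ≈ r_2·(r_2/r_1)^p = 0.00005095·(0.0888095)^1.1925 = 0.00005095·0.0557234 ≈ 2.839e-06.

2.8e-6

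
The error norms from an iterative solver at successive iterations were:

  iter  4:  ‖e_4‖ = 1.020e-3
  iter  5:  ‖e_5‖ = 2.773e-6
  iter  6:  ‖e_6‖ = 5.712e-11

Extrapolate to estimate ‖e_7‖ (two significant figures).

1.6e-19

First estimate the order: p ≈ ln(‖e_6‖/‖e_5‖) / ln(‖e_5‖/‖e_4‖) = ln(5.712e-11/2.773e-6)/ln(2.773e-6/1.020e-3) = ln(2.05986e-05)/ln(0.00271863) ≈ 1.8265.
Then ‖e_7‖ ≈ ‖e_6‖·(‖e_6‖/‖e_5‖)^p = 5.712e-11·(2.05986e-05)^1.8265 = 5.712e-11·2.75883e-09 ≈ 1.576e-19.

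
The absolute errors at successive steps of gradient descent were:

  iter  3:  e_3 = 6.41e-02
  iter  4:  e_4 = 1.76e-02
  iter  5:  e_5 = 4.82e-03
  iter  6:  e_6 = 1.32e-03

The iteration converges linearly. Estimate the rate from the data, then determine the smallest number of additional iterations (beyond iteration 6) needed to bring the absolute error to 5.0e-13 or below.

Rate ρ ≈ e_6/e_5 = 1.32e-03/4.82e-03 = 0.2739.
After j more steps, e_{6+j} ≈ 1.32e-03·ρ^j; need ρ^j ≤ 5.0e-13/1.32e-03 = 3.78788e-10.
j ≥ ln(3.78788e-10)/ln(0.2739) = -21.6940/-1.29499 = 16.752.
So 17 more iterations are needed.

17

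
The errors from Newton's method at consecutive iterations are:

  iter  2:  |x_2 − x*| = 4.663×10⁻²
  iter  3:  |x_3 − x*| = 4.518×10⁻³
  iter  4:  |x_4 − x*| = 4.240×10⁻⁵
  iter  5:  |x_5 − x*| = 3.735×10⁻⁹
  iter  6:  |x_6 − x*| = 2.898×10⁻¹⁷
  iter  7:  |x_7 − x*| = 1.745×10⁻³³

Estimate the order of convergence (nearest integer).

Consecutive ratios: |x_7 − x*|/|x_6 − x*| = 1.745×10⁻³³/2.898×10⁻¹⁷ = 6.02139e-17, |x_6 − x*|/|x_5 − x*| = 2.898×10⁻¹⁷/3.735×10⁻⁹ = 7.75904e-09.
p ≈ ln(6.02139e-17)/ln(7.75904e-09) = -37.3486/-18.6744 ≈ 2.00.
So the convergence is quadratic (order 2).

2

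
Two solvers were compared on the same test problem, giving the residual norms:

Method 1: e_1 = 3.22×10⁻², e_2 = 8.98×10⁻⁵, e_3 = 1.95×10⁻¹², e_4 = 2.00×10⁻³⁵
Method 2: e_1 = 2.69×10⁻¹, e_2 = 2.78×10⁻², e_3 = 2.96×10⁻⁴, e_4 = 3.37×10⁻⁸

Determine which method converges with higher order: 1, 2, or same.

Method 1: p ≈ ln(2.00×10⁻³⁵/1.95×10⁻¹²)/ln(1.95×10⁻¹²/8.98×10⁻⁵) ≈ 3.00.
Method 2: p ≈ ln(3.37×10⁻⁸/2.96×10⁻⁴)/ln(2.96×10⁻⁴/2.78×10⁻²) ≈ 2.00.
Method 1 has the higher order (≈3.0 vs ≈2.0).

1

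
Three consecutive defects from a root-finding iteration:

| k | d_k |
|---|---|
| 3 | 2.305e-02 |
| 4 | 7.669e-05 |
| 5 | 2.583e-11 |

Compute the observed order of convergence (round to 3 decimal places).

2.612

p ≈ ln(d_5/d_4) / ln(d_4/d_3)
  = ln(2.583e-11/7.669e-05) / ln(7.669e-05/2.305e-02)
  = ln(3.36811e-07) / ln(0.00332711)
  = -14.903744 / -5.705651 ≈ 2.612102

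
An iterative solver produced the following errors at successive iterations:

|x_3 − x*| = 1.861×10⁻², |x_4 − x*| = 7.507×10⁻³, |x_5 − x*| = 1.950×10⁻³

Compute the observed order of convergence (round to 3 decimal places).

1.485

p ≈ ln(|x_5 − x*|/|x_4 − x*|) / ln(|x_4 − x*|/|x_3 − x*|)
  = ln(1.950×10⁻³/7.507×10⁻³) / ln(7.507×10⁻³/1.861×10⁻²)
  = ln(0.259758) / ln(0.403385)
  = -1.348005 / -0.907864 ≈ 1.484809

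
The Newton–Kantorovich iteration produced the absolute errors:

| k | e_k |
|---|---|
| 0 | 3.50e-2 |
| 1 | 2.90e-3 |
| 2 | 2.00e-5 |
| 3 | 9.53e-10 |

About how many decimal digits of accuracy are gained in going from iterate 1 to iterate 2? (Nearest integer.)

2

Digits gained ≈ log₁₀(e_1/e_2) = log₁₀(2.90e-3/2.00e-5) = log₁₀(145) ≈ 2.161.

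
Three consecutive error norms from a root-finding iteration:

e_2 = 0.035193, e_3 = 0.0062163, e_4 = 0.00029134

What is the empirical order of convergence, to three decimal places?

1.765

p ≈ ln(e_4/e_3) / ln(e_3/e_2)
  = ln(0.00029134/0.0062163) / ln(0.0062163/0.035193)
  = ln(0.0468671) / ln(0.176635)
  = -3.060439 / -1.733670 ≈ 1.765295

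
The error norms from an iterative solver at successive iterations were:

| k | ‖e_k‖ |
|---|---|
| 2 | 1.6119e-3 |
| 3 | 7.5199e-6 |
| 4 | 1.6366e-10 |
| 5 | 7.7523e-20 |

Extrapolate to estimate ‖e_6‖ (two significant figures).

1.7e-38

First estimate the order: p ≈ ln(‖e_5‖/‖e_4‖) / ln(‖e_4‖/‖e_3‖) = ln(7.7523e-20/1.6366e-10)/ln(1.6366e-10/7.5199e-6) = ln(4.73683e-10)/ln(2.17636e-05) ≈ 2.0000.
Then ‖e_6‖ ≈ ‖e_5‖·(‖e_5‖/‖e_4‖)^p = 7.7523e-20·(4.73683e-10)^2.0000 = 7.7523e-20·2.24376e-19 ≈ 1.739e-38.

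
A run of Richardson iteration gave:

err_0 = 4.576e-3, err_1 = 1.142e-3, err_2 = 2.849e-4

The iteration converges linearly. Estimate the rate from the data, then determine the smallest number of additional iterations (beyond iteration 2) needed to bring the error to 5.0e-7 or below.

Rate ρ ≈ err_2/err_1 = 2.849e-4/1.142e-3 = 0.2495.
After j more steps, err_{2+j} ≈ 2.849e-4·ρ^j; need ρ^j ≤ 5.0e-7/2.849e-4 = 0.001755.
j ≥ ln(0.001755)/ln(0.2495) = -6.3453/-1.38830 = 4.571.
So 5 more iterations are needed.

5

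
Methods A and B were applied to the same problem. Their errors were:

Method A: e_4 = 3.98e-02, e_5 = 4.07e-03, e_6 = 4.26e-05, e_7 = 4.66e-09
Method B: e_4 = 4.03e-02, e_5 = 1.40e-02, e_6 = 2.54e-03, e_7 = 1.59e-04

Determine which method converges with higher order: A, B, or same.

A

Method A: p ≈ ln(4.66e-09/4.26e-05)/ln(4.26e-05/4.07e-03) ≈ 2.00.
Method B: p ≈ ln(1.59e-04/2.54e-03)/ln(2.54e-03/1.40e-02) ≈ 1.62.
Method A has the higher order (≈2.0 vs ≈1.6).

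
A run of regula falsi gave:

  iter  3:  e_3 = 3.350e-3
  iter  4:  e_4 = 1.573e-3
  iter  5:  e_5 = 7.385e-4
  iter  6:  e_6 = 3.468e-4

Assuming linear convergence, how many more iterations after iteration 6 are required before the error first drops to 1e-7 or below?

11

Rate ρ ≈ e_6/e_5 = 3.468e-4/7.385e-4 = 0.4696.
After j more steps, e_{6+j} ≈ 3.468e-4·ρ^j; need ρ^j ≤ 1e-7/3.468e-4 = 0.000288351.
j ≥ ln(0.000288351)/ln(0.4696) = -8.1513/-0.75587 = 10.784.
So 11 more iterations are needed.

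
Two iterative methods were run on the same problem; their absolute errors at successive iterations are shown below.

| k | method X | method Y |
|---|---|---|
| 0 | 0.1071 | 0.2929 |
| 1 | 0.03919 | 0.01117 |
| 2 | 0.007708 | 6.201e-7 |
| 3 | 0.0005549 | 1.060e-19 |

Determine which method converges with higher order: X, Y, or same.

Method X: p ≈ ln(0.0005549/0.007708)/ln(0.007708/0.03919) ≈ 1.62.
Method Y: p ≈ ln(1.060e-19/6.201e-7)/ln(6.201e-7/0.01117) ≈ 3.00.
Method Y has the higher order (≈3.0 vs ≈1.6).

Y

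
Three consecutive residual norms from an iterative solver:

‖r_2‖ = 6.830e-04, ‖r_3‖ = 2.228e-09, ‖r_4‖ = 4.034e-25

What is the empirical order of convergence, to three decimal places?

2.869

p ≈ ln(‖r_4‖/‖r_3‖) / ln(‖r_3‖/‖r_2‖)
  = ln(4.034e-25/2.228e-09) / ln(2.228e-09/6.830e-04)
  = ln(1.81059e-16) / ln(3.26208e-06)
  = -36.247709 / -12.633146 ≈ 2.869254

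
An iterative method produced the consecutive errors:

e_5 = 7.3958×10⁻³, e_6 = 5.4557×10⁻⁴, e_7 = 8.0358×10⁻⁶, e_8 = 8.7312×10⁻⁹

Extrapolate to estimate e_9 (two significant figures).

First estimate the order: p ≈ ln(e_8/e_7) / ln(e_7/e_6) = ln(8.7312×10⁻⁹/8.0358×10⁻⁶)/ln(8.0358×10⁻⁶/5.4557×10⁻⁴) = ln(0.00108654)/ln(0.0147292) ≈ 1.6180.
Then e_9 ≈ e_8·(e_8/e_7)^p = 8.7312×10⁻⁹·(0.00108654)^1.6180 = 8.7312×10⁻⁹·1.60074e-05 ≈ 1.398e-13.

1.4e-13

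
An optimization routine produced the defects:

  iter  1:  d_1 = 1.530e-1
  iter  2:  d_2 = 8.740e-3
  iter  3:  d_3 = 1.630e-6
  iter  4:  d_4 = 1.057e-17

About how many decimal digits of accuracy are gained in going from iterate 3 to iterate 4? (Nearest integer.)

11

Digits gained ≈ log₁₀(d_3/d_4) = log₁₀(1.630e-6/1.057e-17) = log₁₀(1.5421e+11) ≈ 11.188.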